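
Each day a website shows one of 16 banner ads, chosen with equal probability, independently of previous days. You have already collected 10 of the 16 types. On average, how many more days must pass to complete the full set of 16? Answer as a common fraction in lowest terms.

Starting from 10 distinct types, each trial gives a new one with probability (16−i)/16 when i types are held, so the wait for the next new type is 16/(16−i).
E = 16/6 + 16/5 + 16/4 + 16/3 + 16/2 + 16/1 = 196/5.

196/5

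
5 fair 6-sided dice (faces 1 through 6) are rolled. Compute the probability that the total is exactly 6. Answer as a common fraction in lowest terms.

5/7776

There are 6^5 = 7776 equally likely outcomes.
The number of ordered 5-tuples from {1,…,6} summing to 6 is 5.
P(sum = 6) = 5/7776.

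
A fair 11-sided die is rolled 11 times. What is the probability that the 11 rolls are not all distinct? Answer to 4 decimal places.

P(all 11 different) = 11/11 · 10/11 · ··· · 1/11 ≈ 0.0001.
P(at least two equal) = 1 − 0.0001 = 0.9999.

0.9999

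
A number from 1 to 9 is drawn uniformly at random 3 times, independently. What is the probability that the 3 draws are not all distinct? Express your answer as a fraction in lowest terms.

P(all 3 different) = 9/9 · 8/9 · ··· · 7/9 = 56/81.
P(at least two equal) = 1 − 56/81 = 25/81.

25/81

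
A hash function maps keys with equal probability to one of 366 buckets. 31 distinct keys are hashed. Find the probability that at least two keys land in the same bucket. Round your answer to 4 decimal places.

0.7295

It's easier to compute the probability that all 31 are distinct.
P(all distinct) = 366/366 · 365/366 · ··· · 336/366 ≈ 0.2705.
So the probability of at least one match is 1 − 0.2705 = 0.7295.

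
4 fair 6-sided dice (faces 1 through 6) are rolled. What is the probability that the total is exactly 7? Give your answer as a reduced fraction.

5/324

There are 6^4 = 1296 equally likely outcomes.
The number of ordered 4-tuples from {1,…,6} summing to 7 is 20.
P(sum = 7) = 20/1296 = 5/324.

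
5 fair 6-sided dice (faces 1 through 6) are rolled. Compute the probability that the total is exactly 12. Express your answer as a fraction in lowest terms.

There are 6^5 = 7776 equally likely outcomes.
The number of ordered 5-tuples from {1,…,6} summing to 12 is 305.
P(sum = 12) = 305/7776.

305/7776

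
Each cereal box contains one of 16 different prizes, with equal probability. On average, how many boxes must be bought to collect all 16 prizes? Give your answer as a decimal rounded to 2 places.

54.09

After i distinct types are collected, each trial gives a new one with probability (16−i)/16, so the expected wait for the next new type is 16/(16−i).
E = 16/16 + 16/15 + 16/14 + 16/13 + 16/12 + 16/11 + 16/10 + 16/9 + 16/8 + 16/7 + 16/6 + 16/5 + 16/4 + 16/3 + 16/2 + 16/1 = 2436559/45045 ≈ 54.09.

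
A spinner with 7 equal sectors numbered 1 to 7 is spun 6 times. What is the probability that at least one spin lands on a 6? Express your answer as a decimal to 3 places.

0.603

P(no spin lands on a 6) = (6/7)^6 ≈ 0.397.
P(at least one) = 1 − 0.397 = 0.603.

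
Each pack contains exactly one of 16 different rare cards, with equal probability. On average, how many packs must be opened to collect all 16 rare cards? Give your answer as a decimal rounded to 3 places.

After i distinct types are collected, each trial gives a new one with probability (16−i)/16, so the expected wait for the next new type is 16/(16−i).
E = 16/16 + 16/15 + 16/14 + 16/13 + 16/12 + 16/11 + 16/10 + 16/9 + 16/8 + 16/7 + 16/6 + 16/5 + 16/4 + 16/3 + 16/2 + 16/1 = 2436559/45045 ≈ 54.092.

54.092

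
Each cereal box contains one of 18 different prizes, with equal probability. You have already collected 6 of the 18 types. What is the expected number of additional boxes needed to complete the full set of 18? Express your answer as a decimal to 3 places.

55.858

Starting from 6 distinct types, each trial gives a new one with probability (18−i)/18 when i types are held, so the wait for the next new type is 18/(18−i).
E = 18/12 + 18/11 + 18/10 + 18/9 + 18/8 + 18/7 + 18/6 + 18/5 + 18/4 + 18/3 + 18/2 + 18/1 = 86021/1540 ≈ 55.858.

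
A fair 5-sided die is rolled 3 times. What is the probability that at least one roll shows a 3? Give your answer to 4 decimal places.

0.4880

P(no roll shows a 3) = (4/5)^3 ≈ 0.5120.
P(at least one) = 1 − 0.5120 = 0.4880.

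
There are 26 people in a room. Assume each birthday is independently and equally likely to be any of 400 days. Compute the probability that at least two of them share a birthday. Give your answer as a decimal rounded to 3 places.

0.564

It's easier to compute the probability that all 26 are distinct.
P(all distinct) = 400/400 · 399/400 · ··· · 375/400 ≈ 0.436.
So the probability of at least one match is 1 − 0.436 = 0.564.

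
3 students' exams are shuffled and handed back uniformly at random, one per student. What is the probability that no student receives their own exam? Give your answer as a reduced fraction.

1/3

This is the derangement probability: permutations of 3 with no fixed point.
D(3) = 3! · (1 − 1/1! + 1/2! − ··· + (−1)^3/3!) = 2.
P = 2/6 = 1/3.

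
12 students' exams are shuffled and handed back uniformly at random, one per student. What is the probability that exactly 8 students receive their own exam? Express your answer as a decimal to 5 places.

0.00001

Choose which 8 of the 12 are fixed: C(12,8) = 495 ways.
The remaining 4 must have no fixed point: D(4) = 9.
P = 495·9/479001600 = 1/107520 ≈ 0.00001.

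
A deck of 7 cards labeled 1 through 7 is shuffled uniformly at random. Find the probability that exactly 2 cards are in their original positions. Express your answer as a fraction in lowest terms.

Choose which 2 of the 7 are fixed: C(7,2) = 21 ways.
The remaining 5 must have no fixed point: D(5) = 44.
P = 21·44/5040 = 11/60.

11/60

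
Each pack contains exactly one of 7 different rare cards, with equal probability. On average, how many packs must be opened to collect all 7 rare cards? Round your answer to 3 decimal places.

After i distinct types are collected, each trial gives a new one with probability (7−i)/7, so the expected wait for the next new type is 7/(7−i).
E = 7/7 + 7/6 + 7/5 + 7/4 + 7/3 + 7/2 + 7/1 = 363/20 ≈ 18.150.

18.150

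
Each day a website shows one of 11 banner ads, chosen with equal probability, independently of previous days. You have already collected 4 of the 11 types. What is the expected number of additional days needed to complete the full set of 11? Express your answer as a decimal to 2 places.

Starting from 4 distinct types, each trial gives a new one with probability (11−i)/11 when i types are held, so the wait for the next new type is 11/(11−i).
E = 11/7 + 11/6 + 11/5 + 11/4 + 11/3 + 11/2 + 11/1 = 3993/140 ≈ 28.52.

28.52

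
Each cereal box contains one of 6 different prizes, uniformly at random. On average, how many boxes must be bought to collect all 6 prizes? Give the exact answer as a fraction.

147/10

After i distinct types are collected, each trial gives a new one with probability (6−i)/6, so the expected wait for the next new type is 6/(6−i).
E = 6/6 + 6/5 + 6/4 + 6/3 + 6/2 + 6/1 = 147/10.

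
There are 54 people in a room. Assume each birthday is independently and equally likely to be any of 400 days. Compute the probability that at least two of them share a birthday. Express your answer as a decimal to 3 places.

0.976

It's easier to compute the probability that all 54 are distinct.
P(all distinct) = 400/400 · 399/400 · ··· · 347/400 ≈ 0.024.
So the probability of at least one match is 1 − 0.024 = 0.976.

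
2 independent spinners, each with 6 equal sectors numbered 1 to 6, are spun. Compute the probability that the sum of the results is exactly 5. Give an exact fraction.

1/9

There are 6^2 = 36 equally likely outcomes.
The number of ordered 2-tuples from {1,…,6} summing to 5 is 4.
P(sum = 5) = 4/36 = 1/9.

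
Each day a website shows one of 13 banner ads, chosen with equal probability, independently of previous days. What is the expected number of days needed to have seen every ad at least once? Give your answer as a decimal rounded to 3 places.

After i distinct types are collected, each trial gives a new one with probability (13−i)/13, so the expected wait for the next new type is 13/(13−i).
E = 13/13 + 13/12 + 13/11 + 13/10 + 13/9 + 13/8 + 13/7 + 13/6 + 13/5 + 13/4 + 13/3 + 13/2 + 13/1 = 1145993/27720 ≈ 41.342.

41.342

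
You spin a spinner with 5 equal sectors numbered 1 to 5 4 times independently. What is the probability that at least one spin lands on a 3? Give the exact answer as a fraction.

369/625

P(no spin lands on a 3) = (4/5)^4 = 256/625.
P(at least one) = 1 − 256/625 = 369/625.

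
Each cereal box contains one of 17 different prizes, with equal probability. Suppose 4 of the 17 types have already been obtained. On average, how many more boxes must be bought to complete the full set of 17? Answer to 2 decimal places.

Starting from 4 distinct types, each trial gives a new one with probability (17−i)/17 when i types are held, so the wait for the next new type is 17/(17−i).
E = 17/13 + 17/12 + 17/11 + 17/10 + 17/9 + 17/8 + 17/7 + 17/6 + 17/5 + 17/4 + 17/3 + 17/2 + 17/1 = 19481881/360360 ≈ 54.06.

54.06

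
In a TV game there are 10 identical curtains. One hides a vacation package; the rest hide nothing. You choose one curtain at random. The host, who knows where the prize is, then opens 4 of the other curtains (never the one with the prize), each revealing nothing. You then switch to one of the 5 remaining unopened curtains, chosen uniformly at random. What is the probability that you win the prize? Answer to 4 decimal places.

0.1800

Your original curtain holds the prize with probability 1/10, so the other 9 collectively hold it with probability 9/10.
The host can always find 4 empty curtains to open, so the reveals don't change that 9/10; it is now spread over the 5 remaining unopened curtains.
P(win by switching) = (9/10) · (1/5) = 9/50 ≈ 0.1800.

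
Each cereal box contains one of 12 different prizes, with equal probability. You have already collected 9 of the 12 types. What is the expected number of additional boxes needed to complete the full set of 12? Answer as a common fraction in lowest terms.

22

Starting from 9 distinct types, each trial gives a new one with probability (12−i)/12 when i types are held, so the wait for the next new type is 12/(12−i).
E = 12/3 + 12/2 + 12/1 = 22.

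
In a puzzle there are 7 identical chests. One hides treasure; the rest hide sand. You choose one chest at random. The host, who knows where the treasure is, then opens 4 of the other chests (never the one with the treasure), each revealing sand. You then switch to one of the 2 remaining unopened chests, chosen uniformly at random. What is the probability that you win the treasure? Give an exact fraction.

3/7

Your original chest holds the treasure with probability 1/7, so the other 6 collectively hold it with probability 6/7.
The host can always find 4 empty chests to open, so the reveals don't change that 6/7; it is now spread over the 2 remaining unopened chests.
P(win by switching) = (6/7) · (1/2) = 3/7.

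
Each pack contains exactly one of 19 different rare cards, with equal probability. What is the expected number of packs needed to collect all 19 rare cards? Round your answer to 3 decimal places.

After i distinct types are collected, each trial gives a new one with probability (19−i)/19, so the expected wait for the next new type is 19/(19−i).
E = 19/19 + 19/18 + 19/17 + 19/16 + 19/15 + 19/14 + 19/13 + 19/12 + 19/11 + 19/10 + 19/9 + 19/8 + 19/7 + 19/6 + 19/5 + 19/4 + 19/3 + 19/2 + 19/1 = 275295799/4084080 ≈ 67.407.

67.407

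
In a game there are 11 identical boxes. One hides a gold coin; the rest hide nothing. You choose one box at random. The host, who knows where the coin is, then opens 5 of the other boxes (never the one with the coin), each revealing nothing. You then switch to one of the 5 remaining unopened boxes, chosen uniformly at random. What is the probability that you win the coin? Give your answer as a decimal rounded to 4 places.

Your original box holds the coin with probability 1/11, so the other 10 collectively hold it with probability 10/11.
The host can always find 5 empty boxes to open, so the reveals don't change that 10/11; it is now spread over the 5 remaining unopened boxes.
P(win by switching) = (10/11) · (1/5) = 2/11 ≈ 0.1818.

0.1818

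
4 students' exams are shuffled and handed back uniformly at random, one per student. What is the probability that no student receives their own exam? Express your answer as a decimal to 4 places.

This is the derangement probability: permutations of 4 with no fixed point.
D(4) = 4! · (1 − 1/1! + 1/2! − ··· + (−1)^4/4!) = 9.
P = 9/24 = 3/8 ≈ 0.3750.

0.3750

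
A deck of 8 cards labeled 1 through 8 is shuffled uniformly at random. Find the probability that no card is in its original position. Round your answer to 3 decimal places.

This is the derangement probability: permutations of 8 with no fixed point.
D(8) = 8! · (1 − 1/1! + 1/2! − ··· + (−1)^8/8!) = 14833.
P = 14833/40320 = 2119/5760 ≈ 0.368.

0.368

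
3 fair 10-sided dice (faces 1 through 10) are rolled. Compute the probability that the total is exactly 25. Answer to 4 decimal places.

There are 10^3 = 1000 equally likely outcomes.
The number of ordered 3-tuples from {1,…,10} summing to 25 is 21.
P(sum = 25) = 21/1000 ≈ 0.0210.

0.0210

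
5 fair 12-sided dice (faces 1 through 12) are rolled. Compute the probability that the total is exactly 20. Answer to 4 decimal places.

0.0149

There are 12^5 = 248832 equally likely outcomes.
The number of ordered 5-tuples from {1,…,12} summing to 20 is 3701.
P(sum = 20) = 3701/248832 ≈ 0.0149.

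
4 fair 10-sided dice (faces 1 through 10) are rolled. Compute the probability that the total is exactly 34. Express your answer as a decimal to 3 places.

There are 10^4 = 10000 equally likely outcomes.
The number of ordered 4-tuples from {1,…,10} summing to 34 is 84.
P(sum = 34) = 84/10000 = 21/2500 ≈ 0.008.

0.008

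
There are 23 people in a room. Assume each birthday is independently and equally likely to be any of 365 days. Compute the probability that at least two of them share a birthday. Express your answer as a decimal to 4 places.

0.5073

It's easier to compute the probability that all 23 are distinct.
P(all distinct) = 365/365 · 364/365 · ··· · 343/365 ≈ 0.4927.
So the probability of at least one match is 1 − 0.4927 = 0.5073.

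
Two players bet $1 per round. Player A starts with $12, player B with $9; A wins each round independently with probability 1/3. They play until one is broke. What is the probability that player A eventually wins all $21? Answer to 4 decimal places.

Let r = q/p = (2/3)/(1/3) = 2. The recurrence P(i) = p·P(i+1) + q·P(i−1) with P(0)=0, P(21)=1 gives P(i) = (1 − r^i)/(1 − r^21).
P(12) = (1 − (2)^12) / (1 − (2)^21) = 585/299593 ≈ 0.0020.

0.0020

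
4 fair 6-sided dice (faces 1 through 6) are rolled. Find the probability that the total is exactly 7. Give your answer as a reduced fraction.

5/324

There are 6^4 = 1296 equally likely outcomes.
The number of ordered 4-tuples from {1,…,6} summing to 7 is 20.
P(sum = 7) = 20/1296 = 5/324.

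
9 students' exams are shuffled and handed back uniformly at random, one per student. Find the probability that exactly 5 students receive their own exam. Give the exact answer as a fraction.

1/320

Choose which 5 of the 9 are fixed: C(9,5) = 126 ways.
The remaining 4 must have no fixed point: D(4) = 9.
P = 126·9/362880 = 1/320.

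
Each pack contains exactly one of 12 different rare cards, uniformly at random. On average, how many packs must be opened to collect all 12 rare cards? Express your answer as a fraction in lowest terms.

86021/2310

After i distinct types are collected, each trial gives a new one with probability (12−i)/12, so the expected wait for the next new type is 12/(12−i).
E = 12/12 + 12/11 + 12/10 + 12/9 + 12/8 + 12/7 + 12/6 + 12/5 + 12/4 + 12/3 + 12/2 + 12/1 = 86021/2310.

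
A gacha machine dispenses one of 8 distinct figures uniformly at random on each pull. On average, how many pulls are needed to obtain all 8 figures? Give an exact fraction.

After i distinct types are collected, each trial gives a new one with probability (8−i)/8, so the expected wait for the next new type is 8/(8−i).
E = 8/8 + 8/7 + 8/6 + 8/5 + 8/4 + 8/3 + 8/2 + 8/1 = 761/35.

761/35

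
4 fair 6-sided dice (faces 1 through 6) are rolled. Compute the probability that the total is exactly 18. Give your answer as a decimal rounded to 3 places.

0.062

There are 6^4 = 1296 equally likely outcomes.
The number of ordered 4-tuples from {1,…,6} summing to 18 is 80.
P(sum = 18) = 80/1296 = 5/81 ≈ 0.062.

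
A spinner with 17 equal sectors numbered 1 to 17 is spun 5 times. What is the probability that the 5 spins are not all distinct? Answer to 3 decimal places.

0.477

P(all 5 different) = 17/17 · 16/17 · ··· · 13/17 ≈ 0.523.
P(at least two equal) = 1 − 0.523 = 0.477.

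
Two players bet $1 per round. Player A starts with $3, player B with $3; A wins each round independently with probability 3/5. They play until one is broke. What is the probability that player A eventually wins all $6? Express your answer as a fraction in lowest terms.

27/35

Let r = q/p = (2/5)/(3/5) = 2/3. The recurrence P(i) = p·P(i+1) + q·P(i−1) with P(0)=0, P(6)=1 gives P(i) = (1 − r^i)/(1 − r^6).
P(3) = (1 − (2/3)^3) / (1 − (2/3)^6) = 27/35.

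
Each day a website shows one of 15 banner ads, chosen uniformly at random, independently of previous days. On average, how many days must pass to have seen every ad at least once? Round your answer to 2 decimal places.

49.77

After i distinct types are collected, each trial gives a new one with probability (15−i)/15, so the expected wait for the next new type is 15/(15−i).
E = 15/15 + 15/14 + 15/13 + 15/12 + 15/11 + 15/10 + 15/9 + 15/8 + 15/7 + 15/6 + 15/5 + 15/4 + 15/3 + 15/2 + 15/1 = 1195757/24024 ≈ 49.77.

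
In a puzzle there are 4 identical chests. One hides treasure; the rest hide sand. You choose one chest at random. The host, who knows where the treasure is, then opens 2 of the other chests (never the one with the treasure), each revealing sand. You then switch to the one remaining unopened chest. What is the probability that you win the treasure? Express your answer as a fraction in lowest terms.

Your original chest holds the treasure with probability 1/4, so the other 3 collectively hold it with probability 3/4.
The host can always find 2 empty chests to open, so the reveals don't change that 3/4; it is now spread over the 1 remaining unopened chest.
P(win by switching) = (3/4) · (1/1) = 3/4.

3/4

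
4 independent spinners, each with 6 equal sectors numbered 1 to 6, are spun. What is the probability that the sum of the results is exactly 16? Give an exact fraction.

125/1296

There are 6^4 = 1296 equally likely outcomes.
The number of ordered 4-tuples from {1,…,6} summing to 16 is 125.
P(sum = 16) = 125/1296.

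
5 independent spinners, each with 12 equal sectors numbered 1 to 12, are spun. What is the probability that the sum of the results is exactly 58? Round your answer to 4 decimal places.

There are 12^5 = 248832 equally likely outcomes.
The number of ordered 5-tuples from {1,…,12} summing to 58 is 15.
P(sum = 58) = 15/248832 = 5/82944 ≈ 0.0001.

0.0001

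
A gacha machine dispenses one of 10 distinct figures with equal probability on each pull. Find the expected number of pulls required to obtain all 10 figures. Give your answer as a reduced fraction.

7381/252

After i distinct types are collected, each trial gives a new one with probability (10−i)/10, so the expected wait for the next new type is 10/(10−i).
E = 10/10 + 10/9 + 10/8 + 10/7 + 10/6 + 10/5 + 10/4 + 10/3 + 10/2 + 10/1 = 7381/252.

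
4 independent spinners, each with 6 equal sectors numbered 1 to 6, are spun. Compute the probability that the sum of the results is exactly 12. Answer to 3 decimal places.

There are 6^4 = 1296 equally likely outcomes.
The number of ordered 4-tuples from {1,…,6} summing to 12 is 125.
P(sum = 12) = 125/1296 ≈ 0.096.

0.096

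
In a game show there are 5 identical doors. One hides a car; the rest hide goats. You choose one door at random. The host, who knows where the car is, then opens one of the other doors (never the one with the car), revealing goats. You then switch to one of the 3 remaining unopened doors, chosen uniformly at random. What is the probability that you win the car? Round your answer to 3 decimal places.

0.267

Your original door holds the car with probability 1/5, so the other 4 collectively hold it with probability 4/5.
The host can always find an empty door to open, so this doesn't change that 4/5; it is now spread over the 3 remaining unopened doors.
P(win by switching) = (4/5) · (1/3) = 4/15 ≈ 0.267.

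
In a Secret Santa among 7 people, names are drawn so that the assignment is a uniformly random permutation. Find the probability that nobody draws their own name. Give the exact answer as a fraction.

103/280

This is the derangement probability: permutations of 7 with no fixed point.
D(7) = 7! · (1 − 1/1! + 1/2! − ··· + (−1)^7/7!) = 1854.
P = 1854/5040 = 103/280.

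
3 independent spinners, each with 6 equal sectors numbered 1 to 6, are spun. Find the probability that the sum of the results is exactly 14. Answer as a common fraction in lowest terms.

There are 6^3 = 216 equally likely outcomes.
The number of ordered 3-tuples from {1,…,6} summing to 14 is 15.
P(sum = 14) = 15/216 = 5/72.

5/72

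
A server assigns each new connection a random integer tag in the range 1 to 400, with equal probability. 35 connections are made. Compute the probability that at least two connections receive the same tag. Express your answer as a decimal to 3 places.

It's easier to compute the probability that all 35 are distinct.
P(all distinct) = 400/400 · 399/400 · ··· · 366/400 ≈ 0.216.
So the probability of at least one match is 1 − 0.216 = 0.784.

0.784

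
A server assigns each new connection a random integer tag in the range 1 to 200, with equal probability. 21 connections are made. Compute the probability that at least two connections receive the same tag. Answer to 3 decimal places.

It's easier to compute the probability that all 21 are distinct.
P(all distinct) = 200/200 · 199/200 · ··· · 180/200 ≈ 0.337.
So the probability of at least one match is 1 − 0.337 = 0.663.

0.663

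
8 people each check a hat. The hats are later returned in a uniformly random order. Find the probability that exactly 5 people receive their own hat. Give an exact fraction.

Choose which 5 of the 8 are fixed: C(8,5) = 56 ways.
The remaining 3 must have no fixed point: D(3) = 2.
P = 56·2/40320 = 1/360.

1/360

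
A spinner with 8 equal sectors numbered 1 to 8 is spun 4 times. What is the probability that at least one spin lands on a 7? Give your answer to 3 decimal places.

0.414

P(no spin lands on a 7) = (7/8)^4 ≈ 0.586.
P(at least one) = 1 − 0.586 = 0.414.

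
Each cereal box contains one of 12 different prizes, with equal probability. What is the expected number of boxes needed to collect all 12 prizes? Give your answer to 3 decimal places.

37.239

After i distinct types are collected, each trial gives a new one with probability (12−i)/12, so the expected wait for the next new type is 12/(12−i).
E = 12/12 + 12/11 + 12/10 + 12/9 + 12/8 + 12/7 + 12/6 + 12/5 + 12/4 + 12/3 + 12/2 + 12/1 = 86021/2310 ≈ 37.239.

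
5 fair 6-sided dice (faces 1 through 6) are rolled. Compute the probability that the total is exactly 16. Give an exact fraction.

245/2592

There are 6^5 = 7776 equally likely outcomes.
The number of ordered 5-tuples from {1,…,6} summing to 16 is 735.
P(sum = 16) = 735/7776 = 245/2592.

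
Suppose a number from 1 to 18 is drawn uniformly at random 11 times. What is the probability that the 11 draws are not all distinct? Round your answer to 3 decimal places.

0.980

P(all 11 different) = 18/18 · 17/18 · ··· · 8/18 ≈ 0.020.
P(at least two equal) = 1 − 0.020 = 0.980.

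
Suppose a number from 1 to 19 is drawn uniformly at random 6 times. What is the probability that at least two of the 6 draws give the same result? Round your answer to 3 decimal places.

0.585

P(all 6 different) = 19/19 · 18/19 · ··· · 14/19 ≈ 0.415.
P(at least two equal) = 1 − 0.415 = 0.585.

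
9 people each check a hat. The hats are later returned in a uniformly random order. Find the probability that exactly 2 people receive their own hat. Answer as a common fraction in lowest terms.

Choose which 2 of the 9 are fixed: C(9,2) = 36 ways.
The remaining 7 must have no fixed point: D(7) = 1854.
P = 36·1854/362880 = 103/560.

103/560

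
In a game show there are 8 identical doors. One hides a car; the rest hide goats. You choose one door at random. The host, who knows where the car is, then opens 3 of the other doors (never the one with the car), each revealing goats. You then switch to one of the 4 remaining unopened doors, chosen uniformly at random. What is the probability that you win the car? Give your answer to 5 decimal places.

0.21875

Your original door holds the car with probability 1/8, so the other 7 collectively hold it with probability 7/8.
The host can always find 3 empty doors to open, so the reveals don't change that 7/8; it is now spread over the 4 remaining unopened doors.
P(win by switching) = (7/8) · (1/4) = 7/32 ≈ 0.21875.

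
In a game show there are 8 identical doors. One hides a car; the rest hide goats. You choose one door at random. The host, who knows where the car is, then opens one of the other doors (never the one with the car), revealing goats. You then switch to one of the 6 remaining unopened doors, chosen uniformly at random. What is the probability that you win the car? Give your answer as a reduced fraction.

Your original door holds the car with probability 1/8, so the other 7 collectively hold it with probability 7/8.
The host can always find an empty door to open, so this doesn't change that 7/8; it is now spread over the 6 remaining unopened doors.
P(win by switching) = (7/8) · (1/6) = 7/48.

7/48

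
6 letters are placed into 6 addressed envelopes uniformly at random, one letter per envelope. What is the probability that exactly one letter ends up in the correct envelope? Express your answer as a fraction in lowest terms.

11/30

Choose which one is fixed: C(6,1) = 6 ways.
The remaining 5 must have no fixed point: D(5) = 44.
P = 6·44/720 = 11/30.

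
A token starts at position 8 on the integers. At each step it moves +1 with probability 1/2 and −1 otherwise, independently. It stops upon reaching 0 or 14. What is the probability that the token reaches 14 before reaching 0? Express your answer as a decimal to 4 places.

With a fair step, P(i) = ½P(i−1) + ½P(i+1) with P(0)=0, P(14)=1 has the linear solution P(i) = i/14.
P(8) = 8/14 = 4/7 ≈ 0.5714.

0.5714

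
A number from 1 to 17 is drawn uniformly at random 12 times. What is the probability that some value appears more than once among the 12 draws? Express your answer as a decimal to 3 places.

0.995

P(all 12 different) = 17/17 · 16/17 · ··· · 6/17 ≈ 0.005.
P(at least two equal) = 1 − 0.005 = 0.995.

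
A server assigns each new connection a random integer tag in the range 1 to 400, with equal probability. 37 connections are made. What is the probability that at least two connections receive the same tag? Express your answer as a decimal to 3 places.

0.821

It's easier to compute the probability that all 37 are distinct.
P(all distinct) = 400/400 · 399/400 · ··· · 364/400 ≈ 0.179.
So the probability of at least one match is 1 − 0.179 = 0.821.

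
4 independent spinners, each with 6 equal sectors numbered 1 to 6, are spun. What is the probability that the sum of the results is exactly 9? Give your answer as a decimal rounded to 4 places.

There are 6^4 = 1296 equally likely outcomes.
The number of ordered 4-tuples from {1,…,6} summing to 9 is 56.
P(sum = 9) = 56/1296 = 7/162 ≈ 0.0432.

0.0432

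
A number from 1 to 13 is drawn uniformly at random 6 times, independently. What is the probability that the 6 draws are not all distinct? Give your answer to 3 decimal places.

0.744

P(all 6 different) = 13/13 · 12/13 · ··· · 8/13 ≈ 0.256.
P(at least two equal) = 1 − 0.256 = 0.744.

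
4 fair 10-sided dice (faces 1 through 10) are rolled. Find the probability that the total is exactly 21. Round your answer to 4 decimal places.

There are 10^4 = 10000 equally likely outcomes.
The number of ordered 4-tuples from {1,…,10} summing to 21 is 660.
P(sum = 21) = 660/10000 = 33/500 ≈ 0.0660.

0.0660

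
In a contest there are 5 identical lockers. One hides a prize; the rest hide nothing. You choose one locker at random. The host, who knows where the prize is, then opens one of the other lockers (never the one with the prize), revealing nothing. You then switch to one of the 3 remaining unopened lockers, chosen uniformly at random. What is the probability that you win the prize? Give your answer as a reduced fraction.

Your original locker holds the prize with probability 1/5, so the other 4 collectively hold it with probability 4/5.
The host can always find an empty locker to open, so this doesn't change that 4/5; it is now spread over the 3 remaining unopened lockers.
P(win by switching) = (4/5) · (1/3) = 4/15.

4/15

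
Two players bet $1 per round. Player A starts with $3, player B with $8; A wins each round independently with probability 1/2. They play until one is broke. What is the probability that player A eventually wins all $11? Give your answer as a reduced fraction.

3/11

With a fair step, P(i) = ½P(i−1) + ½P(i+1) with P(0)=0, P(11)=1 has the linear solution P(i) = i/11.
P(3) = 3/11.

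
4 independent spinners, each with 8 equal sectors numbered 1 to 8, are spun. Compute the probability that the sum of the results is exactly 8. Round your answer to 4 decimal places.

There are 8^4 = 4096 equally likely outcomes.
The number of ordered 4-tuples from {1,…,8} summing to 8 is 35.
P(sum = 8) = 35/4096 ≈ 0.0085.

0.0085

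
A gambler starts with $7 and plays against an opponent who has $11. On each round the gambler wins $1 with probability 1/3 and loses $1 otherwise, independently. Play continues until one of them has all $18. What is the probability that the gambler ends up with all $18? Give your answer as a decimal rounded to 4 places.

Let r = q/p = (2/3)/(1/3) = 2. The recurrence P(i) = p·P(i+1) + q·P(i−1) with P(0)=0, P(18)=1 gives P(i) = (1 − r^i)/(1 − r^18).
P(7) = (1 − (2)^7) / (1 − (2)^18) = 127/262143 ≈ 0.0005.

0.0005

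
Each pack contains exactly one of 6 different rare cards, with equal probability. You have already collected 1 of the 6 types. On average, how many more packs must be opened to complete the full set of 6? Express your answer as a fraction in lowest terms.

137/10

Starting from 1 distinct type, each trial gives a new one with probability (6−i)/6 when i types are held, so the wait for the next new type is 6/(6−i).
E = 6/5 + 6/4 + 6/3 + 6/2 + 6/1 = 137/10.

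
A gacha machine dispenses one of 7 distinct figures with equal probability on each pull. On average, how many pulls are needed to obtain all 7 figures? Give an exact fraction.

After i distinct types are collected, each trial gives a new one with probability (7−i)/7, so the expected wait for the next new type is 7/(7−i).
E = 7/7 + 7/6 + 7/5 + 7/4 + 7/3 + 7/2 + 7/1 = 363/20.

363/20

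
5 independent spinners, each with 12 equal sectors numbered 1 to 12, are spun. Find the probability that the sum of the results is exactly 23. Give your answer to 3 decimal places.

There are 12^5 = 248832 equally likely outcomes.
The number of ordered 5-tuples from {1,…,12} summing to 23 is 6265.
P(sum = 23) = 6265/248832 ≈ 0.025.

0.025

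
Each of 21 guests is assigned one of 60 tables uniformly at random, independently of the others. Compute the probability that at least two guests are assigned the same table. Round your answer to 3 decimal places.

It's easier to compute the probability that all 21 are distinct.
P(all distinct) = 60/60 · 59/60 · ··· · 40/60 ≈ 0.019.
So the probability of at least one match is 1 − 0.019 = 0.981.

0.981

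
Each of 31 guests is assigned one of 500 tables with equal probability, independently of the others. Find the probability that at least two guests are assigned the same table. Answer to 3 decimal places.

0.613

It's easier to compute the probability that all 31 are distinct.
P(all distinct) = 500/500 · 499/500 · ··· · 470/500 ≈ 0.387.
So the probability of at least one match is 1 − 0.387 = 0.613.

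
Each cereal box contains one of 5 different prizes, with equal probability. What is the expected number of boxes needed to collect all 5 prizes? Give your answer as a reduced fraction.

After i distinct types are collected, each trial gives a new one with probability (5−i)/5, so the expected wait for the next new type is 5/(5−i).
E = 5/5 + 5/4 + 5/3 + 5/2 + 5/1 = 137/12.

137/12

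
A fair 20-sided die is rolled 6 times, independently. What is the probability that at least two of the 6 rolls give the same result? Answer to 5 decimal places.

P(all 6 different) = 20/20 · 19/20 · ··· · 15/20 ≈ 0.43605.
P(at least two equal) = 1 − 0.43605 = 0.56395.

0.56395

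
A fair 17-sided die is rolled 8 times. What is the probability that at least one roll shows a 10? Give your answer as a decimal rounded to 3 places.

P(no roll shows a 10) = (16/17)^8 ≈ 0.616.
P(at least one) = 1 − 0.616 = 0.384.

0.384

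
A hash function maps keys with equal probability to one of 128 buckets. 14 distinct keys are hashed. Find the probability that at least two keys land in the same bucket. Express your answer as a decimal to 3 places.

0.522

It's easier to compute the probability that all 14 are distinct.
P(all distinct) = 128/128 · 127/128 · ··· · 115/128 ≈ 0.478.
So the probability of at least one match is 1 − 0.478 = 0.522.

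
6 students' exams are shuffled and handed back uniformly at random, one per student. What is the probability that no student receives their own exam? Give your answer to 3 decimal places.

This is the derangement probability: permutations of 6 with no fixed point.
D(6) = 6! · (1 − 1/1! + 1/2! − ··· + (−1)^6/6!) = 265.
P = 265/720 = 53/144 ≈ 0.368.

0.368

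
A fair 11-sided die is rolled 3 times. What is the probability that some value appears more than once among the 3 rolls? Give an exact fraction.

P(all 3 different) = 11/11 · 10/11 · ··· · 9/11 = 90/121.
P(at least two equal) = 1 − 90/121 = 31/121.

31/121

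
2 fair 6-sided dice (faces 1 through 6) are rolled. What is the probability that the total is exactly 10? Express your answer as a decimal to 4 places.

There are 6^2 = 36 equally likely outcomes.
The number of ordered 2-tuples from {1,…,6} summing to 10 is 3.
P(sum = 10) = 3/36 = 1/12 ≈ 0.0833.

0.0833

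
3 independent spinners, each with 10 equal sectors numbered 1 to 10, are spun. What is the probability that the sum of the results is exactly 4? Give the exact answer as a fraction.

There are 10^3 = 1000 equally likely outcomes.
The number of ordered 3-tuples from {1,…,10} summing to 4 is 3.
P(sum = 4) = 3/1000.

3/1000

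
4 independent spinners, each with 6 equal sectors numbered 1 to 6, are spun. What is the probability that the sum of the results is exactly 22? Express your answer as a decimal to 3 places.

There are 6^4 = 1296 equally likely outcomes.
The number of ordered 4-tuples from {1,…,6} summing to 22 is 10.
P(sum = 22) = 10/1296 = 5/648 ≈ 0.008.

0.008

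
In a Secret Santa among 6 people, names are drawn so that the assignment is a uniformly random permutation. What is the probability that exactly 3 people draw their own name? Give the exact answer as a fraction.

Choose which 3 of the 6 are fixed: C(6,3) = 20 ways.
The remaining 3 must have no fixed point: D(3) = 2.
P = 20·2/720 = 1/18.

1/18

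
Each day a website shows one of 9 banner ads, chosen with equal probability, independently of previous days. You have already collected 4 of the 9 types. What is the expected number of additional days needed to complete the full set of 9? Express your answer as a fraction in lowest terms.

411/20

Starting from 4 distinct types, each trial gives a new one with probability (9−i)/9 when i types are held, so the wait for the next new type is 9/(9−i).
E = 9/5 + 9/4 + 9/3 + 9/2 + 9/1 = 411/20.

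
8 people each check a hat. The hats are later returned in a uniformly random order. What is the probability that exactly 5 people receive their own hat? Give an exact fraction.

1/360

Choose which 5 of the 8 are fixed: C(8,5) = 56 ways.
The remaining 3 must have no fixed point: D(3) = 2.
P = 56·2/40320 = 1/360.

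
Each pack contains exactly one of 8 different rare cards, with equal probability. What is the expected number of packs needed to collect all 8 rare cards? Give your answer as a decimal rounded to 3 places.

21.743

After i distinct types are collected, each trial gives a new one with probability (8−i)/8, so the expected wait for the next new type is 8/(8−i).
E = 8/8 + 8/7 + 8/6 + 8/5 + 8/4 + 8/3 + 8/2 + 8/1 = 761/35 ≈ 21.743.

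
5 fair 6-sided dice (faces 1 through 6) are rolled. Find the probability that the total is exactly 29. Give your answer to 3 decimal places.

There are 6^5 = 7776 equally likely outcomes.
The number of ordered 5-tuples from {1,…,6} summing to 29 is 5.
P(sum = 29) = 5/7776 ≈ 0.001.

0.001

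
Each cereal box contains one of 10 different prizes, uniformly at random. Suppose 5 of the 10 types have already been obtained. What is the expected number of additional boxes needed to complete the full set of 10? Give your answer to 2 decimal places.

22.83

Starting from 5 distinct types, each trial gives a new one with probability (10−i)/10 when i types are held, so the wait for the next new type is 10/(10−i).
E = 10/5 + 10/4 + 10/3 + 10/2 + 10/1 = 137/6 ≈ 22.83.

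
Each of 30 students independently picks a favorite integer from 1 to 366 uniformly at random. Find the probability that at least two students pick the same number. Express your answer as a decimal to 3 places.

It's easier to compute the probability that all 30 are distinct.
P(all distinct) = 366/366 · 365/366 · ··· · 337/366 ≈ 0.295.
So the probability of at least one match is 1 − 0.295 = 0.705.

0.705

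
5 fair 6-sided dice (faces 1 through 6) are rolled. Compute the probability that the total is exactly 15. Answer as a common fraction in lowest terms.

217/2592

There are 6^5 = 7776 equally likely outcomes.
The number of ordered 5-tuples from {1,…,6} summing to 15 is 651.
P(sum = 15) = 651/7776 = 217/2592.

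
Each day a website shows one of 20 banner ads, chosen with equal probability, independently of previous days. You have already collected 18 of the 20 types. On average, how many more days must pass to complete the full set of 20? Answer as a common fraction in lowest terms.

30

Starting from 18 distinct types, each trial gives a new one with probability (20−i)/20 when i types are held, so the wait for the next new type is 20/(20−i).
E = 20/2 + 20/1 = 30.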